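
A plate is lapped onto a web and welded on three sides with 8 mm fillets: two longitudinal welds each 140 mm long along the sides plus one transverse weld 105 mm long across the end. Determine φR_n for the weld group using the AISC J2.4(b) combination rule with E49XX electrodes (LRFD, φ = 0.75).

E49XX → F_EXX = 490 MPa.
t_e = 0.707 × 8 = 5.656 mm.
R_nwl = 0.6 × 490 × 5.656 × 280 × 10⁻³ = 465.6 kN (longitudinal, 2 welds).
R_nwt = 0.6 × 490 × 5.656 × 105 × 10⁻³ = 174.6 kN (transverse, base value).
(i) R_nwl + R_nwt = 640.2 kN; (ii) 0.85 R_nwl + 1.5 R_nwt = 657.7 kN.
R_n = max = 657.7 kN [governs: (ii)]; φR_n = 493.2 kN.

φR_n ≈ 493 kN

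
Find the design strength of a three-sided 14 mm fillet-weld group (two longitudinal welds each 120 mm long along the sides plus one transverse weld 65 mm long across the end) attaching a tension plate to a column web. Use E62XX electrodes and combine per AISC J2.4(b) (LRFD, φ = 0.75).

φR_n ≈ 842 kN

E62XX → F_EXX = 620 MPa.
t_e = 0.707 × 14 = 9.898 mm.
R_nwl = 0.6 × 620 × 9.898 × 240 × 10⁻³ = 883.7 kN (longitudinal, 2 welds).
R_nwt = 0.6 × 620 × 9.898 × 65 × 10⁻³ = 239.3 kN (transverse, base value).
(i) R_nwl + R_nwt = 1123 kN; (ii) 0.85 R_nwl + 1.5 R_nwt = 1110 kN.
R_n = max = 1123 kN [governs: (i)]; φR_n = 842.3 kN.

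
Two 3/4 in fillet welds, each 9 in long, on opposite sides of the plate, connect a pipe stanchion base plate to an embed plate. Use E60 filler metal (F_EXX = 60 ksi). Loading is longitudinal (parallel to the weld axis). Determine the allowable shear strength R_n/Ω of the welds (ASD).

Effective throat t_e = 0.707 × 0.75 = 0.5302 in.
Total length L = 18 in; A_we = 0.5302 × 18 = 9.544 in².
F_nw = 0.6 F_EXX = 0.6 × 60 = 36 ksi.
R_n = 36 × 9.544 = 343.6 kip; R_n/Ω = 343.6/2.0 = 171.8 kip.

R_n/Ω ≈ 172 kip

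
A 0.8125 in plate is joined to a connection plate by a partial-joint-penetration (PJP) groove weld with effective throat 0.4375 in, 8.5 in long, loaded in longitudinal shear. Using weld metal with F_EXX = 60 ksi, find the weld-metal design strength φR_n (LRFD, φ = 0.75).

φR_n ≈ 100 kip

Effective throat (given) t_e = 0.4375 in.
A_we = 0.4375 × 8.5 = 3.719 in².
F_nw = 0.6 F_EXX = 36 ksi.
φR_n = 0.75 × 36 × 3.719 = 100.4 kip.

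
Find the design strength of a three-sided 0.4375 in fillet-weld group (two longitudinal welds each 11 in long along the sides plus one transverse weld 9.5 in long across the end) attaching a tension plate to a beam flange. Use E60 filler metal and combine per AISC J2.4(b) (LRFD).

φR_n ≈ 275 kips

E60XX → F_EXX = 60 ksi.
t_e = 0.707 × 0.4375 = 0.3093 in.
R_nwl = 0.6 × 60 × 0.3093 × 22 = 245 kips (longitudinal, 2 welds).
R_nwt = 0.6 × 60 × 0.3093 × 9.5 = 105.8 kips (transverse, base value).
(i) R_nwl + R_nwt = 350.8 kips; (ii) 0.85 R_nwl + 1.5 R_nwt = 366.9 kips.
R_n = max = 366.9 kips [governs: (ii)]; φR_n = 275.2 kips.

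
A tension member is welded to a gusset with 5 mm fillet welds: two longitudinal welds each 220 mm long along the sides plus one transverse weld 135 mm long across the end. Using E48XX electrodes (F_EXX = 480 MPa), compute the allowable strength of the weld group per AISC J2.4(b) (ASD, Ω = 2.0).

R_n/Ω ≈ 293 kN

t_e = 0.707 × 5 = 3.535 mm.
R_nwl = 0.6 × 480 × 3.535 × 440 × 10⁻³ = 448 kN (longitudinal, 2 welds).
R_nwt = 0.6 × 480 × 3.535 × 135 × 10⁻³ = 137.4 kN (transverse, base value).
(i) R_nwl + R_nwt = 585.4 kN; (ii) 0.85 R_nwl + 1.5 R_nwt = 586.9 kN.
R_n = max = 586.9 kN [governs: (ii)]; R_n/Ω = 293.5 kN.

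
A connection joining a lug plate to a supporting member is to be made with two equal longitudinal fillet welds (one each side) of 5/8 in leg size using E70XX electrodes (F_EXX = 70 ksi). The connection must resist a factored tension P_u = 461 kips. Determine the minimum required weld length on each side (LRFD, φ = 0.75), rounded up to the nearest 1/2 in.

L = 17 in on each side

Throat t_e = 0.707 × 0.625 = 0.4419 in.
φr_n = 0.75 × 0.6 × 70 × 0.4419 = 13.92 kips/in.
L_req = P_u / φr_n = 461 / 13.92 = 33.12 in total.
Per side: 33.12 / 2 = 16.56 in.
Round up → use L = 17 in on each side.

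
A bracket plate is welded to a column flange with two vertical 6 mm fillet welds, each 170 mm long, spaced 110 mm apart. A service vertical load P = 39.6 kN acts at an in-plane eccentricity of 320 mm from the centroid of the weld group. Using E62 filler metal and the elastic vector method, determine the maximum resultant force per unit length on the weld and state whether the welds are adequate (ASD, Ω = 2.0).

E62XX → F_EXX = 620 MPa.
Total weld length L_w = 340 mm. Treat welds as unit-width lines.
Polar moment about centroid: J = 2[d³/12 + d(b/2)²] = 2[170³/12 + 170×55²] = 1847000 mm³.
Direct shear f_v = P/L_w = 39.6×10³ / 340 = 116.5 N/mm (vertical).
Torsion M = P·e = 39.6×10³ × 320 = 12672000 N·mm.
Critical point at (x, y) = (55, 85) from centroid. f_tx = M·y/J = 583.1 N/mm; f_ty = M·x/J = 377.3 N/mm.
Resultant f_max = √[f_tx² + (f_v + f_ty)²] = √[583.1² + (116.5 + 377.3)²] = 764 N/mm.
Capacity per unit length: r_n/Ω = (1/2.0) × 0.6 × 620 × (0.707 × 6) = 789 N/mm.
764 ≤ 789 → adequate.

f_max ≈ 764 N/mm; adequate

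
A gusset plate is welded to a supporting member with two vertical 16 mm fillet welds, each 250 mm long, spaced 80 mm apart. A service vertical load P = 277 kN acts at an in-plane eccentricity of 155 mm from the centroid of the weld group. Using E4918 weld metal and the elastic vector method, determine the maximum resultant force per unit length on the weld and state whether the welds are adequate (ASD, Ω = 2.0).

E49XX → F_EXX = 490 MPa.
Total weld length L_w = 500 mm. Treat welds as unit-width lines.
Polar moment about centroid: J = 2[d³/12 + d(b/2)²] = 2[250³/12 + 250×40²] = 3404000 mm³.
Direct shear f_v = P/L_w = 277×10³ / 500 = 554 N/mm (vertical).
Torsion M = P·e = 277×10³ × 155 = 42935000 N·mm.
Critical point at (x, y) = (40, 125) from centroid. f_tx = M·y/J = 1577 N/mm; f_ty = M·x/J = 504.5 N/mm.
Resultant f_max = √[f_tx² + (f_v + f_ty)²] = √[1577² + (554 + 504.5)²] = 1899 N/mm.
Capacity per unit length: r_n/Ω = (1/2.0) × 0.6 × 490 × (0.707 × 16) = 1663 N/mm.
1899 > 1663 → NOT adequate.

f_max ≈ 1900 N/mm; NOT adequate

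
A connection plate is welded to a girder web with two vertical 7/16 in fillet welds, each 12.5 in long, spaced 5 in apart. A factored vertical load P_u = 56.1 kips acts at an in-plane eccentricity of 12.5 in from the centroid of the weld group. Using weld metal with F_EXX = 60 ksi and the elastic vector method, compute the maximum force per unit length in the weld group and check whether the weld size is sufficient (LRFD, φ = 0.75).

Total weld length L_w = 25 in. Treat welds as unit-width lines.
Polar moment about centroid: J = 2[d³/12 + d(b/2)²] = 2[12.5³/12 + 12.5×2.5²] = 481.8 in³.
Direct shear f_v = P/L_w = 56.1 / 25 = 2.244 kip/in (vertical).
Torsion M = P·e = 56.1 × 12.5 = 701.25 kip·in.
Critical point at (x, y) = (2.5, 6.25) from centroid. f_tx = M·y/J = 9.097 kip/in; f_ty = M·x/J = 3.639 kip/in.
Resultant f_max = √[f_tx² + (f_v + f_ty)²] = √[9.097² + (2.244 + 3.639)²] = 10.83 kip/in.
Capacity per unit length: φr_n = 0.75 × 0.6 × 60 × (0.707 × 0.4375) = 8.351 kip/in.
10.83 > 8.351 → NOT adequate.

f_max ≈ 10.8 kip/in; NOT adequate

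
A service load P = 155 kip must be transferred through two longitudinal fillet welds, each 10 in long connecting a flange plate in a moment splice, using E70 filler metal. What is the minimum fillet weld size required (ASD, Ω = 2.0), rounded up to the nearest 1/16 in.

w = 9/16 in

E70XX → F_EXX = 70 ksi.
Total weld length L = 20 in.
Required throat t_e = P × Ω / (0.6 F_EXX × L) = 155 × 2.0 / (0.6 × 70 × 20) = 0.369 in.
Required leg w = t_e / 0.707 = 0.522 in → use 9/16 in.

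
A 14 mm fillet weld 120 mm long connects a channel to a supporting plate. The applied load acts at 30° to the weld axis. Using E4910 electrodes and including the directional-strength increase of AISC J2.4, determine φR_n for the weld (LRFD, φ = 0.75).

E49XX → F_EXX = 490 MPa.
t_e = 0.707 × 14 = 9.898 mm; A_we = 9.898 × 120 = 1188 mm².
Directional factor: 1.0 + 0.5 sin^1.5(30°) = 1.177.
F_nw = 0.6 × 490 × 1.177 = 346 MPa.
φR_n = 0.75 × 346 × 1188 × 10⁻³ = 308.2 kN.

φR_n ≈ 308 kN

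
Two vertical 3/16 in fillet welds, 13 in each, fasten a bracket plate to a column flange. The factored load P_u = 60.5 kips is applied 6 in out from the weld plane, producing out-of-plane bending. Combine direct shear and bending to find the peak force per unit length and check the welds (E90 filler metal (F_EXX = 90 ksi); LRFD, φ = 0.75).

L_w = 2 × 13 = 26 in; section modulus (unit throat) S = 2 × L²/6 = 56.33 in².
Direct shear f_v = P/L_w = 60.5/26 = 2.327 kip/in.
Moment M = P × e = 60.5 × 6 = 363 kip·in; bending f_b = M/S = 6.444 kip/in.
f_max = √(f_v² + f_b²) = √(2.327² + 6.444²) = 6.851 kip/in.
φr_n = 0.75 × 0.6 × 90 × (0.707 × 0.1875) = 5.369 kip/in → NOT adequate.

f_max ≈ 6.85 kip/in; NOT adequate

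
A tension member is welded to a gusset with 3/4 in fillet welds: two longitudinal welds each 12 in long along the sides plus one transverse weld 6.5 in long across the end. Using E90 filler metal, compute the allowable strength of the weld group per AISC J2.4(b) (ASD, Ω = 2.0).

E90XX → F_EXX = 90 ksi.
t_e = 0.707 × 0.75 = 0.5302 in.
R_nwl = 0.6 × 90 × 0.5302 × 24 = 687.2 kip (longitudinal, 2 welds).
R_nwt = 0.6 × 90 × 0.5302 × 6.5 = 186.1 kip (transverse, base value).
(i) R_nwl + R_nwt = 873.3 kip; (ii) 0.85 R_nwl + 1.5 R_nwt = 863.3 kip.
R_n = max = 873.3 kip [governs: (i)]; R_n/Ω = 436.7 kip.

R_n/Ω ≈ 437 kip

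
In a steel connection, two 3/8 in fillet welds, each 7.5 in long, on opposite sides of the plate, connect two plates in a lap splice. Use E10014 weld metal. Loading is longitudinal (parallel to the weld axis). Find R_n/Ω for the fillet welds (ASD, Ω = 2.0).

E100XX → F_EXX = 100 ksi.
Effective throat t_e = 0.707 × 0.375 = 0.2651 in.
Total length L = 15 in; A_we = 0.2651 × 15 = 3.977 in².
F_nw = 0.6 F_EXX = 0.6 × 100 = 60 ksi.
R_n = 60 × 3.977 = 238.6 kip; R_n/Ω = 238.6/2.0 = 119.3 kip.

R_n/Ω ≈ 119 kip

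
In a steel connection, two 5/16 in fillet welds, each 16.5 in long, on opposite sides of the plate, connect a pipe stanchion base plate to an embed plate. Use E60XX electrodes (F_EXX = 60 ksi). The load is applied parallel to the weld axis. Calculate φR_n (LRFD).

Effective throat t_e = 0.707 × 0.3125 = 0.2209 in.
Total length L = 33 in; A_we = 0.2209 × 33 = 7.291 in².
F_nw = 0.6 F_EXX = 0.6 × 60 = 36 ksi.
φR_n = 0.75 × 36 × 7.291 = 196.9 kip.

φR_n ≈ 197 kip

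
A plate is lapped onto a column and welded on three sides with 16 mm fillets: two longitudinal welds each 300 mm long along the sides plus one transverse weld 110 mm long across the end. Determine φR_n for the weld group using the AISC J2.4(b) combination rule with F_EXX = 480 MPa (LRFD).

φR_n ≈ 1730 kN

t_e = 0.707 × 16 = 11.31 mm.
R_nwl = 0.6 × 480 × 11.31 × 600 × 10⁻³ = 1955 kN (longitudinal, 2 welds).
R_nwt = 0.6 × 480 × 11.31 × 110 × 10⁻³ = 358.4 kN (transverse, base value).
(i) R_nwl + R_nwt = 2313 kN; (ii) 0.85 R_nwl + 1.5 R_nwt = 2199 kN.
R_n = max = 2313 kN [governs: (i)]; φR_n = 1735 kN.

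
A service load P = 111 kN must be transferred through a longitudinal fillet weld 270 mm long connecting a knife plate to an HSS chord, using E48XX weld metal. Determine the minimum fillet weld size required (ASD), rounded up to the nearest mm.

w = 5 mm

E48XX → F_EXX = 480 MPa.
Total weld length L = 270 mm.
Required throat t_e = P × Ω / (0.6 F_EXX × L) = 111 × 2.0 / (0.6 × 480 × 270 × 10⁻³) = 2.855 mm.
Required leg w = t_e / 0.707 = 4.038 mm → use 5 mm.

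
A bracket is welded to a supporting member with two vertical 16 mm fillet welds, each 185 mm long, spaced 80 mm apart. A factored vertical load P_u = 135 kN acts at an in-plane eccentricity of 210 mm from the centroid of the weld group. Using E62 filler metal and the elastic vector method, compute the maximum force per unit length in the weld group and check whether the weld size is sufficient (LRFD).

E62XX → F_EXX = 620 MPa.
Total weld length L_w = 370 mm. Treat welds as unit-width lines.
Polar moment about centroid: J = 2[d³/12 + d(b/2)²] = 2[185³/12 + 185×40²] = 1647000 mm³.
Direct shear f_v = P/L_w = 135×10³ / 370 = 364.9 N/mm (vertical).
Torsion M = P·e = 135×10³ × 210 = 28350000 N·mm.
Critical point at (x, y) = (40, 92.5) from centroid. f_tx = M·y/J = 1592 N/mm; f_ty = M·x/J = 688.4 N/mm.
Resultant f_max = √[f_tx² + (f_v + f_ty)²] = √[1592² + (364.9 + 688.4)²] = 1909 N/mm.
Capacity per unit length: φr_n = 0.75 × 0.6 × 620 × (0.707 × 16) = 3156 N/mm.
1909 ≤ 3156 → adequate.

f_max ≈ 1910 N/mm; adequate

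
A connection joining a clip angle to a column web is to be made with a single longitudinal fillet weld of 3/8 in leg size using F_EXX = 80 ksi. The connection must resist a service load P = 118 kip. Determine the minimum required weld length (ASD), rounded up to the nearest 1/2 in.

Throat t_e = 0.707 × 0.375 = 0.2651 in.
r_n/Ω = (0.6 × 80 × 0.2651) / 2.0 = 6.363 kip/in.
L_req = P / (r_n/Ω) = 118 / 6.363 = 18.54 in total.
Round up → use L = 19 in.

L = 19 in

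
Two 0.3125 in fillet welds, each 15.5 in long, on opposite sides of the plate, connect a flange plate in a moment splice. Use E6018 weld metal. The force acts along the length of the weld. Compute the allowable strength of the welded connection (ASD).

E60XX → F_EXX = 60 ksi.
Effective throat t_e = 0.707 × 0.3125 = 0.2209 in.
Total length L = 31 in; A_we = 0.2209 × 31 = 6.849 in².
F_nw = 0.6 F_EXX = 0.6 × 60 = 36 ksi.
R_n = 36 × 6.849 = 246.6 kips; R_n/Ω = 246.6/2.0 = 123.3 kips.

R_n/Ω ≈ 123 kips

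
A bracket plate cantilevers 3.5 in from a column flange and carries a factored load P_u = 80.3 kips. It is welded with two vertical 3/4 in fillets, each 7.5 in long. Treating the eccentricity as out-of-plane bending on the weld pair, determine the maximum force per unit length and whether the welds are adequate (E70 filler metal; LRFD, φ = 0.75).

f_max ≈ 15.9 kip/in; adequate

E70XX → F_EXX = 70 ksi.
L_w = 2 × 7.5 = 15 in; section modulus (unit throat) S = 2 × L²/6 = 18.75 in².
Direct shear f_v = P/L_w = 80.3/15 = 5.353 kip/in.
Moment M = P × e = 80.3 × 3.5 = 281.05 kip·in; bending f_b = M/S = 14.99 kip/in.
f_max = √(f_v² + f_b²) = √(5.353² + 14.99²) = 15.92 kip/in.
φr_n = 0.75 × 0.6 × 70 × (0.707 × 0.75) = 16.7 kip/in → adequate.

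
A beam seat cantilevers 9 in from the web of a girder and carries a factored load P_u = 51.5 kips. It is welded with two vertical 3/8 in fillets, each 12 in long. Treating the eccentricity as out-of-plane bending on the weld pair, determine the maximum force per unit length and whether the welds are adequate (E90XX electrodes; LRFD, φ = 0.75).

E90XX → F_EXX = 90 ksi.
L_w = 2 × 12 = 24 in; section modulus (unit throat) S = 2 × L²/6 = 48 in².
Direct shear f_v = P/L_w = 51.5/24 = 2.146 kip/in.
Moment M = P × e = 51.5 × 9 = 463.5 kip·in; bending f_b = M/S = 9.656 kip/in.
f_max = √(f_v² + f_b²) = √(2.146² + 9.656²) = 9.892 kip/in.
φr_n = 0.75 × 0.6 × 90 × (0.707 × 0.375) = 10.74 kip/in → adequate.

f_max ≈ 9.89 kip/in; adequate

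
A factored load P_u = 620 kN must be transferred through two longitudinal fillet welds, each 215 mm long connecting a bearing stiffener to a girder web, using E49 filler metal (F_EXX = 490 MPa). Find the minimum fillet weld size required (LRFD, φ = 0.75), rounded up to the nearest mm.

w = 10 mm

Total weld length L = 430 mm.
Required throat t_e = P_u / (φ × 0.6 F_EXX × L) = 620 / (0.75 × 0.6 × 490 × 430 × 10⁻³) = 6.539 mm.
Required leg w = t_e / 0.707 = 9.249 mm → use 10 mm.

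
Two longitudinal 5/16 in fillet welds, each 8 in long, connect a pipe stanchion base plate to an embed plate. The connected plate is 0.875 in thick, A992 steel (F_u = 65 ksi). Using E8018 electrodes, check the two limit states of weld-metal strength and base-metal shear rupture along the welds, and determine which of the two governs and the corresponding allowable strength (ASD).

E80XX → F_EXX = 80 ksi.
t_e = 0.707 × 0.3125 = 0.2209 in; L = 16 in.
Weld metal: R_n/Ω = (1/2.0) × 0.6 × 80 × 0.2209 × 16 = 84.84 kips.
Base metal (shear rupture): R_n/Ω = (1/2.0) × 0.6 × 65 × 0.875 × 16 = 273 kips.
Governing: weld metal.

R_n/Ω ≈ 84.8 kips (weld metal governs)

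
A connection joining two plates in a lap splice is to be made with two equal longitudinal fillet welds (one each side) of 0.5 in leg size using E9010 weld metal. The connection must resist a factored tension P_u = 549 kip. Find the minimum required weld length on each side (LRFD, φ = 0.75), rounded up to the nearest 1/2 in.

E90XX → F_EXX = 90 ksi.
Throat t_e = 0.707 × 0.5 = 0.3535 in.
φr_n = 0.75 × 0.6 × 90 × 0.3535 = 14.32 kip/in.
L_req = P_u / φr_n = 549 / 14.32 = 38.35 in total.
Per side: 38.35 / 2 = 19.17 in.
Round up → use L = 19.5 in on each side.

L = 19.5 in on each side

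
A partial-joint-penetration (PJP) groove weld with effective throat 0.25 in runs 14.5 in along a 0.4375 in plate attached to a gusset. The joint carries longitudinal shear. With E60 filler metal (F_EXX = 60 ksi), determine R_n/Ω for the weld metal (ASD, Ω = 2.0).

Effective throat (given) t_e = 0.25 in.
A_we = 0.25 × 14.5 = 3.625 in².
F_nw = 0.6 F_EXX = 36 ksi.
R_n/Ω = (36 × 3.625) / 2.0 = 65.25 kip.

R_n/Ω ≈ 65.2 kip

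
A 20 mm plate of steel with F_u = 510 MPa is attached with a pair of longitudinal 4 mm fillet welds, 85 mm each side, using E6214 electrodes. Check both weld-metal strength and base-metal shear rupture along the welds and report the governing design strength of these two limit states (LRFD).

E62XX → F_EXX = 620 MPa.
t_e = 0.707 × 4 = 2.828 mm; L = 170 mm.
Weld metal: φR_n = 0.75 × 0.6 × 620 × 2.828 × 170 × 10⁻³ = 134.1 kN.
Base metal (shear rupture): φR_n = 0.75 × 0.6 × 510 × 20 × 170 × 10⁻³ = 780.3 kN.
Governing: weld metal.

φR_n ≈ 134 kN (weld metal governs)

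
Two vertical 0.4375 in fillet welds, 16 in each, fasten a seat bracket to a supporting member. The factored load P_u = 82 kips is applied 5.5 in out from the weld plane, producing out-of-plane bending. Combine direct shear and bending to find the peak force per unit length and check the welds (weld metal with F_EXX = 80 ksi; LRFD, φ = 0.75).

L_w = 2 × 16 = 32 in; section modulus (unit throat) S = 2 × L²/6 = 85.33 in².
Direct shear f_v = P/L_w = 82/32 = 2.562 kip/in.
Moment M = P × e = 82 × 5.5 = 451 kip·in; bending f_b = M/S = 5.285 kip/in.
f_max = √(f_v² + f_b²) = √(2.562² + 5.285²) = 5.874 kip/in.
φr_n = 0.75 × 0.6 × 80 × (0.707 × 0.4375) = 11.14 kip/in → adequate.

f_max ≈ 5.87 kip/in; adequate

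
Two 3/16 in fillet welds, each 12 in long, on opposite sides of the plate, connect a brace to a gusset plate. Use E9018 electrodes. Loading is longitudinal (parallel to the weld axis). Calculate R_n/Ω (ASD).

E90XX → F_EXX = 90 ksi.
Effective throat t_e = 0.707 × 0.1875 = 0.1326 in.
Total length L = 24 in; A_we = 0.1326 × 24 = 3.181 in².
F_nw = 0.6 F_EXX = 0.6 × 90 = 54 ksi.
R_n = 54 × 3.181 = 171.8 kips; R_n/Ω = 171.8/2.0 = 85.9 kips.

R_n/Ω ≈ 85.9 kips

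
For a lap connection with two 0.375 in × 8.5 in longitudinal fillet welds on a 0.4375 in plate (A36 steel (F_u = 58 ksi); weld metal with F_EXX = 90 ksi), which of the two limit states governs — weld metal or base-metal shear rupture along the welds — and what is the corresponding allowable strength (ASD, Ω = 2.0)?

t_e = 0.707 × 0.375 = 0.2651 in; L = 17 in.
Weld metal: R_n/Ω = (1/2.0) × 0.6 × 90 × 0.2651 × 17 = 121.7 kips.
Base metal (shear rupture): R_n/Ω = (1/2.0) × 0.6 × 58 × 0.4375 × 17 = 129.4 kips.
Governing: weld metal.

R_n/Ω ≈ 122 kips (weld metal governs)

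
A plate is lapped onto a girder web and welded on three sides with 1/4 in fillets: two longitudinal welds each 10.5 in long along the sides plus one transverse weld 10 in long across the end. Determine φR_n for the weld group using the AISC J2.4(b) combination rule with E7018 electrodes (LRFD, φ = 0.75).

φR_n ≈ 183 kip

E70XX → F_EXX = 70 ksi.
t_e = 0.707 × 0.25 = 0.1767 in.
R_nwl = 0.6 × 70 × 0.1767 × 21 = 155.9 kip (longitudinal, 2 welds).
R_nwt = 0.6 × 70 × 0.1767 × 10 = 74.23 kip (transverse, base value).
(i) R_nwl + R_nwt = 230.1 kip; (ii) 0.85 R_nwl + 1.5 R_nwt = 243.9 kip.
R_n = max = 243.9 kip [governs: (ii)]; φR_n = 182.9 kip.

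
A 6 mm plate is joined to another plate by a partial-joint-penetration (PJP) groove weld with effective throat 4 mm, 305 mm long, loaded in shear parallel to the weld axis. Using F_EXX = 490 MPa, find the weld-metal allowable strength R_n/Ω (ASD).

Effective throat (given) t_e = 4 mm.
A_we = 4 × 305 = 1220 mm².
F_nw = 0.6 F_EXX = 294 MPa.
R_n/Ω = (294 × 1220) / 2.0 × 10⁻³ = 179.3 kN.

R_n/Ω ≈ 179 kN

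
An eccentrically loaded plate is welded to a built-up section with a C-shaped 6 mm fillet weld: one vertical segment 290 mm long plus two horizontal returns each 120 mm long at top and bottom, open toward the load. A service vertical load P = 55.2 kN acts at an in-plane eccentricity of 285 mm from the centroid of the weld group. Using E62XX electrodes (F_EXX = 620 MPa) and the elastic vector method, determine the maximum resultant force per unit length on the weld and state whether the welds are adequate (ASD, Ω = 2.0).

f_max ≈ 411 N/mm; adequate

Total weld length L_w = 530 mm. Treat welds as unit-width lines.
Centroid: x̄ = 2×120×60 / 530 = 27.17 mm from the vertical weld.
Polar moment about centroid: J = I_x + I_y = [290³/12 + 2×120×145²] + [290×27.17² + 2(120³/12 + 120×32.83²)] = 7839000 mm³.
Direct shear f_v = P/L_w = 55.2×10³ / 530 = 104.2 N/mm (vertical).
Torsion M = P·e = 55.2×10³ × 285 = 15732000 N·mm.
Critical point at (x, y) = (92.83, 145) from centroid. f_tx = M·y/J = 291 N/mm; f_ty = M·x/J = 186.3 N/mm.
Resultant f_max = √[f_tx² + (f_v + f_ty)²] = √[291² + (104.2 + 186.3)²] = 411.1 N/mm.
Capacity per unit length: r_n/Ω = (1/2.0) × 0.6 × 620 × (0.707 × 6) = 789 N/mm.
411.1 ≤ 789 → adequate.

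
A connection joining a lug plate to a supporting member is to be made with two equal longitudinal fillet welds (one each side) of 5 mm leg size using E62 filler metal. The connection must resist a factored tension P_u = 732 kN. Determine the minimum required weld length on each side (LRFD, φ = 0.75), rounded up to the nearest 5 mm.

E62XX → F_EXX = 620 MPa.
Throat t_e = 0.707 × 5 = 3.535 mm.
φr_n = 0.75 × 0.6 × 620 × 3.535 × 10⁻³ = 0.9863 kN/mm.
L_req = P_u / φr_n = 732 / 0.9863 = 742.2 mm total.
Per side: 742.2 / 2 = 371.1 mm.
Round up → use L = 375 mm on each side.

L = 375 mm on each side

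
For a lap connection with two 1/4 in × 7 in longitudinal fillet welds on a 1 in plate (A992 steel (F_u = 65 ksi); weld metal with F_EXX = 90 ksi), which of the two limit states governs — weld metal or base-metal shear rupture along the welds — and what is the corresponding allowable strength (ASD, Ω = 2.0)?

R_n/Ω ≈ 66.8 kips (weld metal governs)

t_e = 0.707 × 0.25 = 0.1767 in; L = 14 in.
Weld metal: R_n/Ω = (1/2.0) × 0.6 × 90 × 0.1767 × 14 = 66.81 kips.
Base metal (shear rupture): R_n/Ω = (1/2.0) × 0.6 × 65 × 1 × 14 = 273 kips.
Governing: weld metal.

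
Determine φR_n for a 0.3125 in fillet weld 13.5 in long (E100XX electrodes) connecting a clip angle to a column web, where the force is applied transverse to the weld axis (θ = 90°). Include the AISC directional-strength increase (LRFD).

φR_n ≈ 201 kip

E100XX → F_EXX = 100 ksi.
t_e = 0.707 × 0.3125 = 0.2209 in; A_we = 0.2209 × 13.5 = 2.983 in².
Directional factor: 1.0 + 0.5 sin^1.5(90°) = 1.5.
F_nw = 0.6 × 100 × 1.5 = 90 ksi.
φR_n = 0.75 × 90 × 2.983 = 201.3 kip.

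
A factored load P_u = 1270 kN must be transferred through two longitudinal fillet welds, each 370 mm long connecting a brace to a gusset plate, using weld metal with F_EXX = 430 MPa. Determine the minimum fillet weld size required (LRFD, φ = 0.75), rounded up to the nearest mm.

w = 13 mm

Total weld length L = 740 mm.
Required throat t_e = P_u / (φ × 0.6 F_EXX × L) = 1270 / (0.75 × 0.6 × 430 × 740 × 10⁻³) = 8.869 mm.
Required leg w = t_e / 0.707 = 12.55 mm → use 13 mm.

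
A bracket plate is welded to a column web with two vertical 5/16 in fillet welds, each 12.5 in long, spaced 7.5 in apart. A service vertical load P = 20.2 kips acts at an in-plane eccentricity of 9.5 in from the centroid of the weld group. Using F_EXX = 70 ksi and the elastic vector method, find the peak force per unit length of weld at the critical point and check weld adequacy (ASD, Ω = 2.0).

f_max ≈ 2.58 kip/in; adequate

Total weld length L_w = 25 in. Treat welds as unit-width lines.
Polar moment about centroid: J = 2[d³/12 + d(b/2)²] = 2[12.5³/12 + 12.5×3.75²] = 677.1 in³.
Direct shear f_v = P/L_w = 20.2 / 25 = 0.808 kip/in (vertical).
Torsion M = P·e = 20.2 × 9.5 = 191.9 kip·in.
Critical point at (x, y) = (3.75, 6.25) from centroid. f_tx = M·y/J = 1.771 kip/in; f_ty = M·x/J = 1.063 kip/in.
Resultant f_max = √[f_tx² + (f_v + f_ty)²] = √[1.771² + (0.808 + 1.063)²] = 2.576 kip/in.
Capacity per unit length: r_n/Ω = (1/2.0) × 0.6 × 70 × (0.707 × 0.3125) = 4.64 kip/in.
2.576 ≤ 4.64 → adequate.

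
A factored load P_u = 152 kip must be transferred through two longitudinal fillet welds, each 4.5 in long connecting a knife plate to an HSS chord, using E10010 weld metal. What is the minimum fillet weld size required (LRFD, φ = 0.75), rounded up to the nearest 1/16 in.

w = 9/16 in

E100XX → F_EXX = 100 ksi.
Total weld length L = 9 in.
Required throat t_e = P_u / (φ × 0.6 F_EXX × L) = 152 / (0.75 × 0.6 × 100 × 9) = 0.3753 in.
Required leg w = t_e / 0.707 = 0.5308 in → use 9/16 in.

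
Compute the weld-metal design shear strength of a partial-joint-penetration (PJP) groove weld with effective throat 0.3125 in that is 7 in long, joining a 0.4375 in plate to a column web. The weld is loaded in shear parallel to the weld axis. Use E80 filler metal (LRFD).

E80XX → F_EXX = 80 ksi.
Effective throat (given) t_e = 0.3125 in.
A_we = 0.3125 × 7 = 2.188 in².
F_nw = 0.6 F_EXX = 48 ksi.
φR_n = 0.75 × 48 × 2.188 = 78.75 kip.

φR_n ≈ 78.8 kip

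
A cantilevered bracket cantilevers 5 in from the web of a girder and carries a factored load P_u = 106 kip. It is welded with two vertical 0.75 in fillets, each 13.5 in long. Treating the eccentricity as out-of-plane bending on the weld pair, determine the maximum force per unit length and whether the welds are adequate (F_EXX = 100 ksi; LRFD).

L_w = 2 × 13.5 = 27 in; section modulus (unit throat) S = 2 × L²/6 = 60.75 in².
Direct shear f_v = P/L_w = 106/27 = 3.926 kip/in.
Moment M = P × e = 106 × 5 = 530 kip·in; bending f_b = M/S = 8.724 kip/in.
f_max = √(f_v² + f_b²) = √(3.926² + 8.724²) = 9.567 kip/in.
φr_n = 0.75 × 0.6 × 100 × (0.707 × 0.75) = 23.86 kip/in → adequate.

f_max ≈ 9.57 kip/in; adequate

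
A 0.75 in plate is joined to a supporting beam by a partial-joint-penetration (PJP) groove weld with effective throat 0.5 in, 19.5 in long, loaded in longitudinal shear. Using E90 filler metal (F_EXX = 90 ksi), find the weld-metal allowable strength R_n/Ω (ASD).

R_n/Ω ≈ 263 kips

Effective throat (given) t_e = 0.5 in.
A_we = 0.5 × 19.5 = 9.75 in².
F_nw = 0.6 F_EXX = 54 ksi.
R_n/Ω = (54 × 9.75) / 2.0 = 263.2 kips.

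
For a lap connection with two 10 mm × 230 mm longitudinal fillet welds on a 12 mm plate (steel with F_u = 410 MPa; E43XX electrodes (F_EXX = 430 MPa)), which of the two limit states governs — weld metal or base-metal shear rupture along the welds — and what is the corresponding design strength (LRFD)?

φR_n ≈ 629 kN (weld metal governs)

t_e = 0.707 × 10 = 7.07 mm; L = 460 mm.
Weld metal: φR_n = 0.75 × 0.6 × 430 × 7.07 × 460 × 10⁻³ = 629.3 kN.
Base metal (shear rupture): φR_n = 0.75 × 0.6 × 410 × 12 × 460 × 10⁻³ = 1018 kN.
Governing: weld metal.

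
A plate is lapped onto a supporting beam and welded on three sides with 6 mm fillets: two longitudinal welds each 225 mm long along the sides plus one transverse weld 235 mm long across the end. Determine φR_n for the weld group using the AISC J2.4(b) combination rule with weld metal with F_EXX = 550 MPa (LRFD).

φR_n ≈ 772 kN

t_e = 0.707 × 6 = 4.242 mm.
R_nwl = 0.6 × 550 × 4.242 × 450 × 10⁻³ = 629.9 kN (longitudinal, 2 welds).
R_nwt = 0.6 × 550 × 4.242 × 235 × 10⁻³ = 329 kN (transverse, base value).
(i) R_nwl + R_nwt = 958.9 kN; (ii) 0.85 R_nwl + 1.5 R_nwt = 1029 kN.
R_n = max = 1029 kN [governs: (ii)]; φR_n = 771.7 kN.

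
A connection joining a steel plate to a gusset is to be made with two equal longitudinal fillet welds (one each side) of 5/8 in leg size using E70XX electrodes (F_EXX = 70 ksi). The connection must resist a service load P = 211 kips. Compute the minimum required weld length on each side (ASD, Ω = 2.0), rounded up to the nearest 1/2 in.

L = 11.5 in on each side

Throat t_e = 0.707 × 0.625 = 0.4419 in.
r_n/Ω = (0.6 × 70 × 0.4419) / 2.0 = 9.279 kip/in.
L_req = P / (r_n/Ω) = 211 / 9.279 = 22.74 in total.
Per side: 22.74 / 2 = 11.37 in.
Round up → use L = 11.5 in on each side.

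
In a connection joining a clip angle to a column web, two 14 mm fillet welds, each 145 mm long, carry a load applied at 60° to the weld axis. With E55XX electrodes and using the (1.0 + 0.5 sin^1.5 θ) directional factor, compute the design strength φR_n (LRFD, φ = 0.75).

E55XX → F_EXX = 550 MPa.
t_e = 0.707 × 14 = 9.898 mm; A_we = 9.898 × 290 = 2870 mm².
Directional factor: 1.0 + 0.5 sin^1.5(60°) = 1.403.
F_nw = 0.6 × 550 × 1.403 = 463 MPa.
φR_n = 0.75 × 463 × 2870 × 10⁻³ = 996.7 kN.

φR_n ≈ 997 kN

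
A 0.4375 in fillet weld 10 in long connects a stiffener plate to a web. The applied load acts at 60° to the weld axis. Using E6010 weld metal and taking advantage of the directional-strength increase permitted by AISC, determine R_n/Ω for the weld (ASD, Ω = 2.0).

R_n/Ω ≈ 78.1 kips

E60XX → F_EXX = 60 ksi.
t_e = 0.707 × 0.4375 = 0.3093 in; A_we = 0.3093 × 10 = 3.093 in².
Directional factor: 1.0 + 0.5 sin^1.5(60°) = 1.403.
F_nw = 0.6 × 60 × 1.403 = 50.51 ksi.
R_n/Ω = (50.51 × 3.093) / 2.0 = 78.11 kips.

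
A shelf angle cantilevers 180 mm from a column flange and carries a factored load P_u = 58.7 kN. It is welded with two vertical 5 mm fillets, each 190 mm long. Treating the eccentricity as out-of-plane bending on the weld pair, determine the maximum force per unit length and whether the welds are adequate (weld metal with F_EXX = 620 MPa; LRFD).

f_max ≈ 892 N/mm; adequate

L_w = 2 × 190 = 380 mm; section modulus (unit throat) S = 2 × L²/6 = 12030 mm².
Direct shear f_v = P/L_w = 58.7×10³/380 = 154.5 N/mm.
Moment M = P × e = 58.7×10³ × 180 = 10566000 N·mm; bending f_b = M/S = 878.1 N/mm.
f_max = √(f_v² + f_b²) = √(154.5² + 878.1²) = 891.5 N/mm.
φr_n = 0.75 × 0.6 × 620 × (0.707 × 5) = 986.3 N/mm → adequate.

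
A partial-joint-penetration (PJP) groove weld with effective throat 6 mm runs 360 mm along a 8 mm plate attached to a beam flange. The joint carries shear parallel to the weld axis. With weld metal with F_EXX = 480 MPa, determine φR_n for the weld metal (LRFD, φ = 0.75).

φR_n ≈ 467 kN

Effective throat (given) t_e = 6 mm.
A_we = 6 × 360 = 2160 mm².
F_nw = 0.6 F_EXX = 288 MPa.
φR_n = 0.75 × 288 × 2160 × 10⁻³ = 466.6 kN.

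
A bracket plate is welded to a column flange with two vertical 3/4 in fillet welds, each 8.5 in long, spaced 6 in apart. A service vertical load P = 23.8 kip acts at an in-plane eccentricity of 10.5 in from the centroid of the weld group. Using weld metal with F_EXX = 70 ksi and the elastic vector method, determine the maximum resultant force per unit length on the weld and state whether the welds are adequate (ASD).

f_max ≈ 6.01 kip/in; adequate

Total weld length L_w = 17 in. Treat welds as unit-width lines.
Polar moment about centroid: J = 2[d³/12 + d(b/2)²] = 2[8.5³/12 + 8.5×3²] = 255.4 in³.
Direct shear f_v = P/L_w = 23.8 / 17 = 1.4 kip/in (vertical).
Torsion M = P·e = 23.8 × 10.5 = 249.9 kip·in.
Critical point at (x, y) = (3, 4.25) from centroid. f_tx = M·y/J = 4.159 kip/in; f_ty = M·x/J = 2.936 kip/in.
Resultant f_max = √[f_tx² + (f_v + f_ty)²] = √[4.159² + (1.4 + 2.936)²] = 6.008 kip/in.
Capacity per unit length: r_n/Ω = (1/2.0) × 0.6 × 70 × (0.707 × 0.75) = 11.14 kip/in.
6.008 ≤ 11.14 → adequate.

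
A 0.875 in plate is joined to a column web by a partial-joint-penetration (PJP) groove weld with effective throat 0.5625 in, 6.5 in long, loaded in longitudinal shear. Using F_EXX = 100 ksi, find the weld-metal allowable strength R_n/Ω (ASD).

R_n/Ω ≈ 110 kips

Effective throat (given) t_e = 0.5625 in.
A_we = 0.5625 × 6.5 = 3.656 in².
F_nw = 0.6 F_EXX = 60 ksi.
R_n/Ω = (60 × 3.656) / 2.0 = 109.7 kips.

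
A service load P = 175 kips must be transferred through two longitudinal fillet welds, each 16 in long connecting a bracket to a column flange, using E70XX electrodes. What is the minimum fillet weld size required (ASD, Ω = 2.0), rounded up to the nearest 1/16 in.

w = 3/8 in

E70XX → F_EXX = 70 ksi.
Total weld length L = 32 in.
Required throat t_e = P × Ω / (0.6 F_EXX × L) = 175 × 2.0 / (0.6 × 70 × 32) = 0.2604 in.
Required leg w = t_e / 0.707 = 0.3683 in → use 3/8 in.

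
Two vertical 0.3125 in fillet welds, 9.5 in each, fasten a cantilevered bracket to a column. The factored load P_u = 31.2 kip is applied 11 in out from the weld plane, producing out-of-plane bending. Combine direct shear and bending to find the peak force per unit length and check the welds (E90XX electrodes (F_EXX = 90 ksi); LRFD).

f_max ≈ 11.5 kip/in; NOT adequate

L_w = 2 × 9.5 = 19 in; section modulus (unit throat) S = 2 × L²/6 = 30.08 in².
Direct shear f_v = P/L_w = 31.2/19 = 1.642 kip/in.
Moment M = P × e = 31.2 × 11 = 343.2 kip·in; bending f_b = M/S = 11.41 kip/in.
f_max = √(f_v² + f_b²) = √(1.642² + 11.41²) = 11.53 kip/in.
φr_n = 0.75 × 0.6 × 90 × (0.707 × 0.3125) = 8.948 kip/in → NOT adequate.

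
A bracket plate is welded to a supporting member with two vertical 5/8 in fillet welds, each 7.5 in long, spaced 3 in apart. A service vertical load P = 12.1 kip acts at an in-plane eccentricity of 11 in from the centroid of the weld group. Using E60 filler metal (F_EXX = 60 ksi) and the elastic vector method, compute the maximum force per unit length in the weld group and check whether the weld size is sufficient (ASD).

f_max ≈ 5.52 kip/in; adequate

Total weld length L_w = 15 in. Treat welds as unit-width lines.
Polar moment about centroid: J = 2[d³/12 + d(b/2)²] = 2[7.5³/12 + 7.5×1.5²] = 104.1 in³.
Direct shear f_v = P/L_w = 12.1 / 15 = 0.8067 kip/in (vertical).
Torsion M = P·e = 12.1 × 11 = 133.1 kip·in.
Critical point at (x, y) = (1.5, 3.75) from centroid. f_tx = M·y/J = 4.796 kip/in; f_ty = M·x/J = 1.919 kip/in.
Resultant f_max = √[f_tx² + (f_v + f_ty)²] = √[4.796² + (0.8067 + 1.919)²] = 5.517 kip/in.
Capacity per unit length: r_n/Ω = (1/2.0) × 0.6 × 60 × (0.707 × 0.625) = 7.954 kip/in.
5.517 ≤ 7.954 → adequate.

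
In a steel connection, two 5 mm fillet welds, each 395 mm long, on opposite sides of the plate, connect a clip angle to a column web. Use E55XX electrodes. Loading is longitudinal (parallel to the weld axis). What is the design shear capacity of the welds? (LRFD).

φR_n ≈ 691 kN

E55XX → F_EXX = 550 MPa.
Effective throat t_e = 0.707 × 5 = 3.535 mm.
Total length L = 790 mm; A_we = 3.535 × 790 = 2793 mm².
F_nw = 0.6 F_EXX = 0.6 × 550 = 330 MPa.
φR_n = 0.75 × 330 × 2793 × 10⁻³ = 691.2 kN.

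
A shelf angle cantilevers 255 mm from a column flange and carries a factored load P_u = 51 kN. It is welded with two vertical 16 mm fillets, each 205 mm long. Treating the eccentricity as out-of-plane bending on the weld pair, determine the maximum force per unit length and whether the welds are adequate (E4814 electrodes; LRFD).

f_max ≈ 937 N/mm; adequate

E48XX → F_EXX = 480 MPa.
L_w = 2 × 205 = 410 mm; section modulus (unit throat) S = 2 × L²/6 = 14010 mm².
Direct shear f_v = P/L_w = 51×10³/410 = 124.4 N/mm.
Moment M = P × e = 51×10³ × 255 = 13005000 N·mm; bending f_b = M/S = 928.4 N/mm.
f_max = √(f_v² + f_b²) = √(124.4² + 928.4²) = 936.7 N/mm.
φr_n = 0.75 × 0.6 × 480 × (0.707 × 16) = 2443 N/mm → adequate.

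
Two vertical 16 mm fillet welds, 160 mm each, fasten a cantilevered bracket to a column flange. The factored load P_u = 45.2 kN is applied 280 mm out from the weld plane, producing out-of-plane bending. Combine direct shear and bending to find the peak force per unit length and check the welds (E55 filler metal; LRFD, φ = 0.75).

f_max ≈ 1490 N/mm; adequate

E55XX → F_EXX = 550 MPa.
L_w = 2 × 160 = 320 mm; section modulus (unit throat) S = 2 × L²/6 = 8533 mm².
Direct shear f_v = P/L_w = 45.2×10³/320 = 141.2 N/mm.
Moment M = P × e = 45.2×10³ × 280 = 12656000 N·mm; bending f_b = M/S = 1483 N/mm.
f_max = √(f_v² + f_b²) = √(141.2² + 1483²) = 1490 N/mm.
φr_n = 0.75 × 0.6 × 550 × (0.707 × 16) = 2800 N/mm → adequate.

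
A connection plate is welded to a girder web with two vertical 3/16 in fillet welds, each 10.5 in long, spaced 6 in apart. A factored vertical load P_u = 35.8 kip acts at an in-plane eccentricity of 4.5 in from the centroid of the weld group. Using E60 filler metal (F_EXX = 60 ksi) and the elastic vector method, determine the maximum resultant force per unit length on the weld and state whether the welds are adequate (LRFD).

f_max ≈ 3.7 kip/in; NOT adequate

Total weld length L_w = 21 in. Treat welds as unit-width lines.
Polar moment about centroid: J = 2[d³/12 + d(b/2)²] = 2[10.5³/12 + 10.5×3²] = 381.9 in³.
Direct shear f_v = P/L_w = 35.8 / 21 = 1.705 kip/in (vertical).
Torsion M = P·e = 35.8 × 4.5 = 161.1 kip·in.
Critical point at (x, y) = (3, 5.25) from centroid. f_tx = M·y/J = 2.214 kip/in; f_ty = M·x/J = 1.265 kip/in.
Resultant f_max = √[f_tx² + (f_v + f_ty)²] = √[2.214² + (1.705 + 1.265)²] = 3.705 kip/in.
Capacity per unit length: φr_n = 0.75 × 0.6 × 60 × (0.707 × 0.1875) = 3.579 kip/in.
3.705 > 3.579 → NOT adequate.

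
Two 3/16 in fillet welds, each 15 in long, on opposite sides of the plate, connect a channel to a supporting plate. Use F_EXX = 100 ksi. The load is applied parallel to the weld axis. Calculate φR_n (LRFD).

φR_n ≈ 179 kip

Effective throat t_e = 0.707 × 0.1875 = 0.1326 in.
Total length L = 30 in; A_we = 0.1326 × 30 = 3.977 in².
F_nw = 0.6 F_EXX = 0.6 × 100 = 60 ksi.
φR_n = 0.75 × 60 × 3.977 = 179 kip.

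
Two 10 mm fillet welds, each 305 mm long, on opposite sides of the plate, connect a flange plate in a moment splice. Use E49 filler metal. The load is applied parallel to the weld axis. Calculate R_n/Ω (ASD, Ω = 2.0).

E49XX → F_EXX = 490 MPa.
Effective throat t_e = 0.707 × 10 = 7.07 mm.
Total length L = 610 mm; A_we = 7.07 × 610 = 4313 mm².
F_nw = 0.6 F_EXX = 0.6 × 490 = 294 MPa.
R_n = 294 × 4313 × 10⁻³ = 1268 kN; R_n/Ω = 1268/2.0 = 634 kN.

R_n/Ω ≈ 634 kN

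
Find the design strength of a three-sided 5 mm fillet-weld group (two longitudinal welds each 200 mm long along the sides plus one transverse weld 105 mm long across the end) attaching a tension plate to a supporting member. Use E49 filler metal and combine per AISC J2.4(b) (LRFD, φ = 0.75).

E49XX → F_EXX = 490 MPa.
t_e = 0.707 × 5 = 3.535 mm.
R_nwl = 0.6 × 490 × 3.535 × 400 × 10⁻³ = 415.7 kN (longitudinal, 2 welds).
R_nwt = 0.6 × 490 × 3.535 × 105 × 10⁻³ = 109.1 kN (transverse, base value).
(i) R_nwl + R_nwt = 524.8 kN; (ii) 0.85 R_nwl + 1.5 R_nwt = 517 kN.
R_n = max = 524.8 kN [governs: (i)]; φR_n = 393.6 kN.

φR_n ≈ 394 kN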